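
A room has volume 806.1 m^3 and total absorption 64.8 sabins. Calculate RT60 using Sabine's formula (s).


Given values:
  V = 806.1 m^3
  A = 64.8 sabins
Formula: RT60 = 0.161 * V / A
Numerator: 0.161 * 806.1 = 129.7821
RT60 = 129.7821 / 64.8 = 2.003

2.003 s


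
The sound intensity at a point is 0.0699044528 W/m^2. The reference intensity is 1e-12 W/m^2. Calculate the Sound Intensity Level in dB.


Given values:
  I = 0.0699044528 W/m^2
  I_ref = 1e-12 W/m^2
Formula: SIL = 10 * log10(I / I_ref)
Compute ratio: I / I_ref = 69904452800
Compute log10: log10(69904452800) = 10.844505
Multiply: SIL = 10 * 10.844505 = 108.45

108.45 dB


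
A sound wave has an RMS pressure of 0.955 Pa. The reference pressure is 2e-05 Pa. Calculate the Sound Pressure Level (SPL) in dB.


Given values:
  p = 0.955 Pa
  p_ref = 2e-05 Pa
Formula: SPL = 20 * log10(p / p_ref)
Compute ratio: p / p_ref = 0.955 / 2e-05 = 47750
Compute log10: log10(47750) = 4.678973
Multiply: SPL = 20 * 4.678973 = 93.58

93.58 dB


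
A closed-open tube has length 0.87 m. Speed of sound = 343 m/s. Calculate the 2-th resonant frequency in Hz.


Given values:
  Tube type: closed-open, L = 0.87 m, c = 343 m/s, n = 2
Formula: f_n = (2n - 1) * c / (4 * L)
Compute 2n - 1 = 2*2 - 1 = 3
Compute 4 * L = 4 * 0.87 = 3.48
f = 3 * 343 / 3.48
f = 295.69

295.69 Hz


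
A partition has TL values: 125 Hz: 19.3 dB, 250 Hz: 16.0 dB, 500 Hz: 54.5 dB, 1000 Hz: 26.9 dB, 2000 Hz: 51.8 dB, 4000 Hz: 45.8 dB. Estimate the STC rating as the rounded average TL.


Given TL values at each frequency:
  125 Hz: 19.3 dB
  250 Hz: 16.0 dB
  500 Hz: 54.5 dB
  1000 Hz: 26.9 dB
  2000 Hz: 51.8 dB
  4000 Hz: 45.8 dB
Formula: STC ~ round(average of TL values)
Sum = 19.3 + 16.0 + 54.5 + 26.9 + 51.8 + 45.8 = 214.3
Average = 214.3 / 6 = 35.72
Rounded: 36

36


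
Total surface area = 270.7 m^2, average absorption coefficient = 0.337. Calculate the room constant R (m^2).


Given values:
  S = 270.7 m^2, alpha = 0.337
Formula: R = S * alpha / (1 - alpha)
Numerator: 270.7 * 0.337 = 91.2259
Denominator: 1 - 0.337 = 0.663
R = 91.2259 / 0.663 = 137.6

137.6 m^2


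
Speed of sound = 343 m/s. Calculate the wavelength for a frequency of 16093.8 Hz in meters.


Given values:
  c = 343 m/s, f = 16093.8 Hz
Formula: lambda = c / f
lambda = 343 / 16093.8
lambda = 0.0213

0.0213 m


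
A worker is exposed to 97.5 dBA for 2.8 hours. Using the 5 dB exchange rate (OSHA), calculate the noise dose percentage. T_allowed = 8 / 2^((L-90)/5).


Given values:
  L = 97.5 dBA, T = 2.8 hours
Formula: T_allowed = 8 / 2^((L - 90) / 5)
Compute exponent: (97.5 - 90) / 5 = 1.5
Compute 2^(1.5) = 2.828427
T_allowed = 8 / 2.828427 = 2.828427 hours
Dose = (T / T_allowed) * 100
Dose = (2.8 / 2.828427) * 100 = 98.99

98.99 %


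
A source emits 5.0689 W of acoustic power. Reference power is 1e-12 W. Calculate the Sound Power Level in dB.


Given values:
  W = 5.0689 W
  W_ref = 1e-12 W
Formula: SWL = 10 * log10(W / W_ref)
Compute ratio: W / W_ref = 5068900000000
Compute log10: log10(5068900000000) = 12.704914
Multiply: SWL = 10 * 12.704914 = 127.05

127.05 dB


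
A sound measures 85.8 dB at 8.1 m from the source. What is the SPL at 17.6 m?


Given values:
  SPL1 = 85.8 dB, r1 = 8.1 m, r2 = 17.6 m
Formula: SPL2 = SPL1 - 20 * log10(r2 / r1)
Compute ratio: r2 / r1 = 17.6 / 8.1 = 2.1728
Compute log10: log10(2.1728) = 0.33702
Compute drop: 20 * 0.33702 = 6.7404
SPL2 = 85.8 - 6.7404 = 79.06

79.06 dB


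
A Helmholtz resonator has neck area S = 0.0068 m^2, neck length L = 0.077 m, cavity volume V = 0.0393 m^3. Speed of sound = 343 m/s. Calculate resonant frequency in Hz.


Given values:
  S = 0.0068 m^2, L = 0.077 m, V = 0.0393 m^3, c = 343 m/s
Formula: f = (c / (2*pi)) * sqrt(S / (V * L))
Compute V * L = 0.0393 * 0.077 = 0.0030261
Compute S / (V * L) = 0.0068 / 0.0030261 = 2.2471
Compute sqrt(2.2471) = 1.499033
Compute c / (2*pi) = 343 / 6.283185 = 54.590148
f = 54.590148 * 1.499033 = 81.83

81.83 Hz


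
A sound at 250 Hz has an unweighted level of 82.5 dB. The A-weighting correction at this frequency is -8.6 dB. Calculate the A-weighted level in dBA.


Given values:
  SPL = 82.5 dB
  A-weighting at 250 Hz = -8.6 dB
Formula: L_A = SPL + A_weight
L_A = 82.5 + (-8.6)
L_A = 73.9

73.9 dBA


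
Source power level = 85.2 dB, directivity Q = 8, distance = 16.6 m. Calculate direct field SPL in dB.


Given values:
  Lw = 85.2 dB, Q = 8, r = 16.6 m
Formula: SPL = Lw + 10 * log10(Q / (4 * pi * r^2))
Compute 4 * pi * r^2 = 4 * pi * 16.6^2 = 3462.7891
Compute Q / denom = 8 / 3462.7891 = 0.00231028
Compute 10 * log10(0.00231028) = -26.3634
SPL = 85.2 + (-26.3634) = 58.84

58.84 dB


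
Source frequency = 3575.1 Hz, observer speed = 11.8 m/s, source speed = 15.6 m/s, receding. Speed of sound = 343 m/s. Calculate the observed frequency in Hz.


Given values:
  f_s = 3575.1 Hz, v_o = 11.8 m/s, v_s = 15.6 m/s
  Direction: receding
Formula: f_o = f_s * (c - v_o) / (c + v_s)
Numerator: c - v_o = 343 - 11.8 = 331.2
Denominator: c + v_s = 343 + 15.6 = 358.6
f_o = 3575.1 * 331.2 / 358.6 = 3301.93

3301.93 Hz


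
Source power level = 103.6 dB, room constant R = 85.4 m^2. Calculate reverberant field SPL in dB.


Given values:
  Lw = 103.6 dB, R = 85.4 m^2
Formula: SPL = Lw + 10 * log10(4 / R)
Compute 4 / R = 4 / 85.4 = 0.046838
Compute 10 * log10(0.046838) = -13.294
SPL = 103.6 + (-13.294) = 90.31

90.31 dB


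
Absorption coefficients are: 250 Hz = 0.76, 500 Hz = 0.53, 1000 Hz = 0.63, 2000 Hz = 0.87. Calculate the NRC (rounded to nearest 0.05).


Given values:
  a_250 = 0.76, a_500 = 0.53
  a_1000 = 0.63, a_2000 = 0.87
Formula: NRC = (a250 + a500 + a1000 + a2000) / 4
Sum = 0.76 + 0.53 + 0.63 + 0.87 = 2.79
NRC = 2.79 / 4 = 0.6975
Rounded to nearest 0.05: 0.7

0.7


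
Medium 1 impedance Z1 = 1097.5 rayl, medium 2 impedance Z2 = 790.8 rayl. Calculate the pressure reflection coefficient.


Given values:
  Z1 = 1097.5 rayl, Z2 = 790.8 rayl
Formula: R = (Z2 - Z1) / (Z2 + Z1)
Numerator: Z2 - Z1 = 790.8 - 1097.5 = -306.7
Denominator: Z2 + Z1 = 790.8 + 1097.5 = 1888.3
R = -306.7 / 1888.3 = -0.1624

-0.1624


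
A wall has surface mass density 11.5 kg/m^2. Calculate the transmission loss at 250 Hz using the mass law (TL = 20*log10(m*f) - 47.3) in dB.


Given values:
  m = 11.5 kg/m^2, f = 250 Hz
Formula: TL = 20 * log10(m * f) - 47.3
Compute m * f = 11.5 * 250 = 2875.0
Compute log10(2875.0) = 3.458638
Compute 20 * 3.458638 = 69.1728
TL = 69.1728 - 47.3 = 21.87

21.87 dB


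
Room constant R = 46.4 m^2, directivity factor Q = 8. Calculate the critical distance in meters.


Given values:
  R = 46.4 m^2, Q = 8
Formula: d_c = 0.141 * sqrt(Q * R)
Compute Q * R = 8 * 46.4 = 371.2
Compute sqrt(371.2) = 19.2666
d_c = 0.141 * 19.2666 = 2.717

2.717 m


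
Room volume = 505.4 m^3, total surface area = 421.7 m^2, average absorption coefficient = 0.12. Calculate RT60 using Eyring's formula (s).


Given values:
  V = 505.4 m^3, S = 421.7 m^2, alpha = 0.12
Formula: RT60 = 0.161 * V / (-S * ln(1 - alpha))
Compute ln(1 - 0.12) = ln(0.88) = -0.127833
Denominator: -421.7 * -0.127833 = 53.9072
Numerator: 0.161 * 505.4 = 81.3694
RT60 = 81.3694 / 53.9072 = 1.509

1.509 s


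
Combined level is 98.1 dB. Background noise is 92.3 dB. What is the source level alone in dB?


Given values:
  L_total = 98.1 dB, L_bg = 92.3 dB
Formula: L_source = 10 * log10(10^(L_total/10) - 10^(L_bg/10))
Convert to linear:
  10^(98.1/10) = 6456542290.3465
  10^(92.3/10) = 1698243652.4617
Difference: 6456542290.3465 - 1698243652.4617 = 4758298637.8848
L_source = 10 * log10(4758298637.8848) = 96.77

96.77 dB


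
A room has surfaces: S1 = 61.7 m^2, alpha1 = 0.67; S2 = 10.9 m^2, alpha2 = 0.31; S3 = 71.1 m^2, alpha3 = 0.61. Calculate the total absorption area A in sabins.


Given surfaces:
  Surface 1: 61.7 * 0.67 = 41.339
  Surface 2: 10.9 * 0.31 = 3.379
  Surface 3: 71.1 * 0.61 = 43.371
Formula: A = sum(Si * alpha_i)
A = 41.339 + 3.379 + 43.371
A = 88.09

88.09 sabins


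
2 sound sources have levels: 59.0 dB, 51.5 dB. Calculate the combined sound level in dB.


Formula: L_total = 10 * log10( sum(10^(Li/10)) )
  Source 1: 10^(59.0/10) = 794328.2347
  Source 2: 10^(51.5/10) = 141253.7545
Sum of linear values = 935581.9892
L_total = 10 * log10(935581.9892) = 59.71

59.71 dB


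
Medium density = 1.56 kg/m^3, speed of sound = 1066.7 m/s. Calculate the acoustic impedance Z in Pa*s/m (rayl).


Given values:
  rho = 1.56 kg/m^3
  c = 1066.7 m/s
Formula: Z = rho * c
Z = 1.56 * 1066.7
Z = 1664.05

1664.05 rayl


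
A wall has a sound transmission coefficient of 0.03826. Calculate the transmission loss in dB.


Given values:
  tau = 0.03826
Formula: TL = 10 * log10(1 / tau)
Compute 1 / tau = 1 / 0.03826 = 26.137
Compute log10(26.137) = 1.417256
TL = 10 * 1.417256 = 14.17

14.17 dB


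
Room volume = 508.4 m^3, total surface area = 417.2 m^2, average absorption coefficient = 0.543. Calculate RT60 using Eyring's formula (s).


Given values:
  V = 508.4 m^3, S = 417.2 m^2, alpha = 0.543
Formula: RT60 = 0.161 * V / (-S * ln(1 - alpha))
Compute ln(1 - 0.543) = ln(0.457) = -0.783072
Denominator: -417.2 * -0.783072 = 326.6976
Numerator: 0.161 * 508.4 = 81.8524
RT60 = 81.8524 / 326.6976 = 0.251

0.251 s


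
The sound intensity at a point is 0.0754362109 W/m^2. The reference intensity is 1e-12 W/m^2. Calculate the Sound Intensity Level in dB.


Given values:
  I = 0.0754362109 W/m^2
  I_ref = 1e-12 W/m^2
Formula: SIL = 10 * log10(I / I_ref)
Compute ratio: I / I_ref = 75436210900
Compute log10: log10(75436210900) = 10.87758
Multiply: SIL = 10 * 10.87758 = 108.78

108.78 dB


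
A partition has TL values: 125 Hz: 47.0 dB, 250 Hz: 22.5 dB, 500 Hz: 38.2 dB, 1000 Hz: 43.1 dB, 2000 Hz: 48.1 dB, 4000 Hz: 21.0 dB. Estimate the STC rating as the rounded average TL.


Given TL values at each frequency:
  125 Hz: 47.0 dB
  250 Hz: 22.5 dB
  500 Hz: 38.2 dB
  1000 Hz: 43.1 dB
  2000 Hz: 48.1 dB
  4000 Hz: 21.0 dB
Formula: STC ~ round(average of TL values)
Sum = 47.0 + 22.5 + 38.2 + 43.1 + 48.1 + 21.0 = 219.9
Average = 219.9 / 6 = 36.65
Rounded: 37

37


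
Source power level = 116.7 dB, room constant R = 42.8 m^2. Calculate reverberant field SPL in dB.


Given values:
  Lw = 116.7 dB, R = 42.8 m^2
Formula: SPL = Lw + 10 * log10(4 / R)
Compute 4 / R = 4 / 42.8 = 0.093458
Compute 10 * log10(0.093458) = -10.2938
SPL = 116.7 + (-10.2938) = 106.41

106.41 dB


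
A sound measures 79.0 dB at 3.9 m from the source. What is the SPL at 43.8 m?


Given values:
  SPL1 = 79.0 dB, r1 = 3.9 m, r2 = 43.8 m
Formula: SPL2 = SPL1 - 20 * log10(r2 / r1)
Compute ratio: r2 / r1 = 43.8 / 3.9 = 11.2308
Compute log10: log10(11.2308) = 1.050411
Compute drop: 20 * 1.050411 = 21.0082
SPL2 = 79.0 - 21.0082 = 57.99

57.99 dB


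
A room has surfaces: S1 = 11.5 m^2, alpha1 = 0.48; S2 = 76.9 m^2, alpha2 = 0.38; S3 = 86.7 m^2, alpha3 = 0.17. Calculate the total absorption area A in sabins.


Given surfaces:
  Surface 1: 11.5 * 0.48 = 5.52
  Surface 2: 76.9 * 0.38 = 29.222
  Surface 3: 86.7 * 0.17 = 14.739
Formula: A = sum(Si * alpha_i)
A = 5.52 + 29.222 + 14.739
A = 49.48

49.48 sabins


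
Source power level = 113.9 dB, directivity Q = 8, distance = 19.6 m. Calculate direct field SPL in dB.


Given values:
  Lw = 113.9 dB, Q = 8, r = 19.6 m
Formula: SPL = Lw + 10 * log10(Q / (4 * pi * r^2))
Compute 4 * pi * r^2 = 4 * pi * 19.6^2 = 4827.4969
Compute Q / denom = 8 / 4827.4969 = 0.00165717
Compute 10 * log10(0.00165717) = -27.8063
SPL = 113.9 + (-27.8063) = 86.09

86.09 dB


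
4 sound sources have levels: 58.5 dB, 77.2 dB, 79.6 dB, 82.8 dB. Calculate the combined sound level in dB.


Formula: L_total = 10 * log10( sum(10^(Li/10)) )
  Source 1: 10^(58.5/10) = 707945.7844
  Source 2: 10^(77.2/10) = 52480746.025
  Source 3: 10^(79.6/10) = 91201083.9356
  Source 4: 10^(82.8/10) = 190546071.7963
Sum of linear values = 334935847.5413
L_total = 10 * log10(334935847.5413) = 85.25

85.25 dB


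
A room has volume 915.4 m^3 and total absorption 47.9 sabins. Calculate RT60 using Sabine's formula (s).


Given values:
  V = 915.4 m^3
  A = 47.9 sabins
Formula: RT60 = 0.161 * V / A
Numerator: 0.161 * 915.4 = 147.3794
RT60 = 147.3794 / 47.9 = 3.077

3.077 s


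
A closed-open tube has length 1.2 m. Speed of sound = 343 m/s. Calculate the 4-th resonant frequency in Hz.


Given values:
  Tube type: closed-open, L = 1.2 m, c = 343 m/s, n = 4
Formula: f_n = (2n - 1) * c / (4 * L)
Compute 2n - 1 = 2*4 - 1 = 7
Compute 4 * L = 4 * 1.2 = 4.8
f = 7 * 343 / 4.8
f = 500.21

500.21 Hz


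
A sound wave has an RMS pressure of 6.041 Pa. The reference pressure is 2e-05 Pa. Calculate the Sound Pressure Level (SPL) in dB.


Given values:
  p = 6.041 Pa
  p_ref = 2e-05 Pa
Formula: SPL = 20 * log10(p / p_ref)
Compute ratio: p / p_ref = 6.041 / 2e-05 = 302050
Compute log10: log10(302050) = 5.480079
Multiply: SPL = 20 * 5.480079 = 109.6

109.6 dB


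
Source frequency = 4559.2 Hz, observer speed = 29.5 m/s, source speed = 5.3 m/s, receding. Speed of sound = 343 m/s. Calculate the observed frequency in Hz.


Given values:
  f_s = 4559.2 Hz, v_o = 29.5 m/s, v_s = 5.3 m/s
  Direction: receding
Formula: f_o = f_s * (c - v_o) / (c + v_s)
Numerator: c - v_o = 343 - 29.5 = 313.5
Denominator: c + v_s = 343 + 5.3 = 348.3
f_o = 4559.2 * 313.5 / 348.3 = 4103.67

4103.67 Hz


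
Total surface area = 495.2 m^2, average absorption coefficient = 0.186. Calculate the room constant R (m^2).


Given values:
  S = 495.2 m^2, alpha = 0.186
Formula: R = S * alpha / (1 - alpha)
Numerator: 495.2 * 0.186 = 92.1072
Denominator: 1 - 0.186 = 0.814
R = 92.1072 / 0.814 = 113.15

113.15 m^2


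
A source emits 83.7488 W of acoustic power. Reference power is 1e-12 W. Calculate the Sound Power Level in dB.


Given values:
  W = 83.7488 W
  W_ref = 1e-12 W
Formula: SWL = 10 * log10(W / W_ref)
Compute ratio: W / W_ref = 83748800000000
Compute log10: log10(83748800000000) = 13.922979
Multiply: SWL = 10 * 13.922979 = 139.23

139.23 dB


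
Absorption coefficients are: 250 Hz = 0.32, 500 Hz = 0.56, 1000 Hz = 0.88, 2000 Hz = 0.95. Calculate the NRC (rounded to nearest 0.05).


Given values:
  a_250 = 0.32, a_500 = 0.56
  a_1000 = 0.88, a_2000 = 0.95
Formula: NRC = (a250 + a500 + a1000 + a2000) / 4
Sum = 0.32 + 0.56 + 0.88 + 0.95 = 2.71
NRC = 2.71 / 4 = 0.6775
Rounded to nearest 0.05: 0.7

0.7


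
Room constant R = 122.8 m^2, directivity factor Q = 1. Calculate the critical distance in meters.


Given values:
  R = 122.8 m^2, Q = 1
Formula: d_c = 0.141 * sqrt(Q * R)
Compute Q * R = 1 * 122.8 = 122.8
Compute sqrt(122.8) = 11.0815
d_c = 0.141 * 11.0815 = 1.562

1.562 m


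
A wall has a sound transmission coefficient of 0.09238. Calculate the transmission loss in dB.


Given values:
  tau = 0.09238
Formula: TL = 10 * log10(1 / tau)
Compute 1 / tau = 1 / 0.09238 = 10.8249
Compute log10(10.8249) = 1.034424
TL = 10 * 1.034424 = 10.34

10.34 dB


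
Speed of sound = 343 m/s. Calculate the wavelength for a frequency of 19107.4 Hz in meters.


Given values:
  c = 343 m/s, f = 19107.4 Hz
Formula: lambda = c / f
lambda = 343 / 19107.4
lambda = 0.018

0.018 m


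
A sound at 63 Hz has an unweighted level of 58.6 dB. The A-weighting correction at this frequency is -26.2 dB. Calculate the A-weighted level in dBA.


Given values:
  SPL = 58.6 dB
  A-weighting at 63 Hz = -26.2 dB
Formula: L_A = SPL + A_weight
L_A = 58.6 + (-26.2)
L_A = 32.4

32.4 dBA


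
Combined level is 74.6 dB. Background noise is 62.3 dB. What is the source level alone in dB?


Given values:
  L_total = 74.6 dB, L_bg = 62.3 dB
Formula: L_source = 10 * log10(10^(L_total/10) - 10^(L_bg/10))
Convert to linear:
  10^(74.6/10) = 28840315.0313
  10^(62.3/10) = 1698243.6525
Difference: 28840315.0313 - 1698243.6525 = 27142071.3788
L_source = 10 * log10(27142071.3788) = 74.34

74.34 dB


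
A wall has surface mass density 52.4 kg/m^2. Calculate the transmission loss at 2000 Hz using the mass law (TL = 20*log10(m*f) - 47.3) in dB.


Given values:
  m = 52.4 kg/m^2, f = 2000 Hz
Formula: TL = 20 * log10(m * f) - 47.3
Compute m * f = 52.4 * 2000 = 104800.0
Compute log10(104800.0) = 5.020361
Compute 20 * 5.020361 = 100.4072
TL = 100.4072 - 47.3 = 53.11

53.11 dB


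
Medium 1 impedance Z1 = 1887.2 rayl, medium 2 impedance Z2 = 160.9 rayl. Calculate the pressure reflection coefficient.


Given values:
  Z1 = 1887.2 rayl, Z2 = 160.9 rayl
Formula: R = (Z2 - Z1) / (Z2 + Z1)
Numerator: Z2 - Z1 = 160.9 - 1887.2 = -1726.3
Denominator: Z2 + Z1 = 160.9 + 1887.2 = 2048.1
R = -1726.3 / 2048.1 = -0.8429

-0.8429


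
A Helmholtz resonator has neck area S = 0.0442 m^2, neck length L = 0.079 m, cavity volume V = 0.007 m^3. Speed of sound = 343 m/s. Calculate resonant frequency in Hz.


Given values:
  S = 0.0442 m^2, L = 0.079 m, V = 0.007 m^3, c = 343 m/s
Formula: f = (c / (2*pi)) * sqrt(S / (V * L))
Compute V * L = 0.007 * 0.079 = 0.000553
Compute S / (V * L) = 0.0442 / 0.000553 = 79.9277
Compute sqrt(79.9277) = 8.940229
Compute c / (2*pi) = 343 / 6.283185 = 54.590148
f = 54.590148 * 8.940229 = 488.05

488.05 Hz


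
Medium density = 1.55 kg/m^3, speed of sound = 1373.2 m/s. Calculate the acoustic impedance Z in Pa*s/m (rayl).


Given values:
  rho = 1.55 kg/m^3
  c = 1373.2 m/s
Formula: Z = rho * c
Z = 1.55 * 1373.2
Z = 2128.46

2128.46 rayl


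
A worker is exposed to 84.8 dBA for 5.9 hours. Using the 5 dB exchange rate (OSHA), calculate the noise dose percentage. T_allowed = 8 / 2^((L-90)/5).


Given values:
  L = 84.8 dBA, T = 5.9 hours
Formula: T_allowed = 8 / 2^((L - 90) / 5)
Compute exponent: (84.8 - 90) / 5 = -1.04
Compute 2^(-1.04) = 0.486327
T_allowed = 8 / 0.486327 = 16.449837 hours
Dose = (T / T_allowed) * 100
Dose = (5.9 / 16.449837) * 100 = 35.87

35.87 %


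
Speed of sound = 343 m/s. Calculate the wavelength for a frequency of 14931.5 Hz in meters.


Given values:
  c = 343 m/s, f = 14931.5 Hz
Formula: lambda = c / f
lambda = 343 / 14931.5
lambda = 0.023

0.023 m


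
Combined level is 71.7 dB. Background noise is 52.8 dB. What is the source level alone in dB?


Given values:
  L_total = 71.7 dB, L_bg = 52.8 dB
Formula: L_source = 10 * log10(10^(L_total/10) - 10^(L_bg/10))
Convert to linear:
  10^(71.7/10) = 14791083.8817
  10^(52.8/10) = 190546.0718
Difference: 14791083.8817 - 190546.0718 = 14600537.8099
L_source = 10 * log10(14600537.8099) = 71.64

71.64 dB


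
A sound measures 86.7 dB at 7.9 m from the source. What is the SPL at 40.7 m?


Given values:
  SPL1 = 86.7 dB, r1 = 7.9 m, r2 = 40.7 m
Formula: SPL2 = SPL1 - 20 * log10(r2 / r1)
Compute ratio: r2 / r1 = 40.7 / 7.9 = 5.1519
Compute log10: log10(5.1519) = 0.711967
Compute drop: 20 * 0.711967 = 14.2393
SPL2 = 86.7 - 14.2393 = 72.46

72.46 dB


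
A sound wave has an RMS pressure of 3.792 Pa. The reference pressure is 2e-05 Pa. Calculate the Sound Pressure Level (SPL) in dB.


Given values:
  p = 3.792 Pa
  p_ref = 2e-05 Pa
Formula: SPL = 20 * log10(p / p_ref)
Compute ratio: p / p_ref = 3.792 / 2e-05 = 189600
Compute log10: log10(189600) = 5.277838
Multiply: SPL = 20 * 5.277838 = 105.56

105.56 dB


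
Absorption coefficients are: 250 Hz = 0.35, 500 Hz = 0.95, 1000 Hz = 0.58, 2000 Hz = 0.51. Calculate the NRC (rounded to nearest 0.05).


Given values:
  a_250 = 0.35, a_500 = 0.95
  a_1000 = 0.58, a_2000 = 0.51
Formula: NRC = (a250 + a500 + a1000 + a2000) / 4
Sum = 0.35 + 0.95 + 0.58 + 0.51 = 2.39
NRC = 2.39 / 4 = 0.5975
Rounded to nearest 0.05: 0.6

0.6


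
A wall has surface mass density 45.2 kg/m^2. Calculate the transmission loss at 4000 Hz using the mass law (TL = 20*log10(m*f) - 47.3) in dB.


Given values:
  m = 45.2 kg/m^2, f = 4000 Hz
Formula: TL = 20 * log10(m * f) - 47.3
Compute m * f = 45.2 * 4000 = 180800.0
Compute log10(180800.0) = 5.257198
Compute 20 * 5.257198 = 105.144
TL = 105.144 - 47.3 = 57.84

57.84 dB


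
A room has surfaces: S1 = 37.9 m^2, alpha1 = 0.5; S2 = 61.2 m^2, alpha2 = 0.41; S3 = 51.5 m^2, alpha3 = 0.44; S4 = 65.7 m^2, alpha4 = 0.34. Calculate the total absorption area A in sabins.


Given surfaces:
  Surface 1: 37.9 * 0.5 = 18.95
  Surface 2: 61.2 * 0.41 = 25.092
  Surface 3: 51.5 * 0.44 = 22.66
  Surface 4: 65.7 * 0.34 = 22.338
Formula: A = sum(Si * alpha_i)
A = 18.95 + 25.092 + 22.66 + 22.338
A = 89.04

89.04 sabins


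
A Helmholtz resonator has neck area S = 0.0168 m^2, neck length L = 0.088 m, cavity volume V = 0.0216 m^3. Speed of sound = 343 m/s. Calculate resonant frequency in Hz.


Given values:
  S = 0.0168 m^2, L = 0.088 m, V = 0.0216 m^3, c = 343 m/s
Formula: f = (c / (2*pi)) * sqrt(S / (V * L))
Compute V * L = 0.0216 * 0.088 = 0.0019008
Compute S / (V * L) = 0.0168 / 0.0019008 = 8.8384
Compute sqrt(8.8384) = 2.972945
Compute c / (2*pi) = 343 / 6.283185 = 54.590148
f = 54.590148 * 2.972945 = 162.29

162.29 Hz


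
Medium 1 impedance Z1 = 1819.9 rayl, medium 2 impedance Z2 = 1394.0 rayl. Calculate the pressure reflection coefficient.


Given values:
  Z1 = 1819.9 rayl, Z2 = 1394.0 rayl
Formula: R = (Z2 - Z1) / (Z2 + Z1)
Numerator: Z2 - Z1 = 1394.0 - 1819.9 = -425.9
Denominator: Z2 + Z1 = 1394.0 + 1819.9 = 3213.9
R = -425.9 / 3213.9 = -0.1325

-0.1325


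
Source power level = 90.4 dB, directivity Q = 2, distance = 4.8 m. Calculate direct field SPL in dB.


Given values:
  Lw = 90.4 dB, Q = 2, r = 4.8 m
Formula: SPL = Lw + 10 * log10(Q / (4 * pi * r^2))
Compute 4 * pi * r^2 = 4 * pi * 4.8^2 = 289.5292
Compute Q / denom = 2 / 289.5292 = 0.00690777
Compute 10 * log10(0.00690777) = -21.6066
SPL = 90.4 + (-21.6066) = 68.79

68.79 dB


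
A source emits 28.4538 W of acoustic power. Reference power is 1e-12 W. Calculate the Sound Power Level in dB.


Given values:
  W = 28.4538 W
  W_ref = 1e-12 W
Formula: SWL = 10 * log10(W / W_ref)
Compute ratio: W / W_ref = 28453800000000
Compute log10: log10(28453800000000) = 13.45414
Multiply: SWL = 10 * 13.45414 = 134.54

134.54 dB


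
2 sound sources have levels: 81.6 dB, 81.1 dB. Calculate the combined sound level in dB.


Formula: L_total = 10 * log10( sum(10^(Li/10)) )
  Source 1: 10^(81.6/10) = 144543977.0746
  Source 2: 10^(81.1/10) = 128824955.1693
Sum of linear values = 273368932.2439
L_total = 10 * log10(273368932.2439) = 84.37

84.37 dB


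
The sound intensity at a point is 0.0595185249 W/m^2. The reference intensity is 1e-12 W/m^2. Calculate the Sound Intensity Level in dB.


Given values:
  I = 0.0595185249 W/m^2
  I_ref = 1e-12 W/m^2
Formula: SIL = 10 * log10(I / I_ref)
Compute ratio: I / I_ref = 59518524900
Compute log10: log10(59518524900) = 10.774652
Multiply: SIL = 10 * 10.774652 = 107.75

107.75 dB


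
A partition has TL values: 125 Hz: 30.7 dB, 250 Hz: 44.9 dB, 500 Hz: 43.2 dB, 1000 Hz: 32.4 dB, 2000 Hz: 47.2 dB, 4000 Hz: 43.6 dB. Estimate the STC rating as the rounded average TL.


Given TL values at each frequency:
  125 Hz: 30.7 dB
  250 Hz: 44.9 dB
  500 Hz: 43.2 dB
  1000 Hz: 32.4 dB
  2000 Hz: 47.2 dB
  4000 Hz: 43.6 dB
Formula: STC ~ round(average of TL values)
Sum = 30.7 + 44.9 + 43.2 + 32.4 + 47.2 + 43.6 = 242.0
Average = 242.0 / 6 = 40.33
Rounded: 40

40


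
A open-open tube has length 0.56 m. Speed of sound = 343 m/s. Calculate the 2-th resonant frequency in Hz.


Given values:
  Tube type: open-open, L = 0.56 m, c = 343 m/s, n = 2
Formula: f_n = n * c / (2 * L)
Compute 2 * L = 2 * 0.56 = 1.12
f = 2 * 343 / 1.12
f = 612.5

612.5 Hz


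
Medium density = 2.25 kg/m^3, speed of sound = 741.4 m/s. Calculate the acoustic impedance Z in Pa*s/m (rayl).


Given values:
  rho = 2.25 kg/m^3
  c = 741.4 m/s
Formula: Z = rho * c
Z = 2.25 * 741.4
Z = 1668.15

1668.15 rayl


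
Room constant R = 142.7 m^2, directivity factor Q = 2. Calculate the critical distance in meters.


Given values:
  R = 142.7 m^2, Q = 2
Formula: d_c = 0.141 * sqrt(Q * R)
Compute Q * R = 2 * 142.7 = 285.4
Compute sqrt(285.4) = 16.8938
d_c = 0.141 * 16.8938 = 2.382

2.382 m


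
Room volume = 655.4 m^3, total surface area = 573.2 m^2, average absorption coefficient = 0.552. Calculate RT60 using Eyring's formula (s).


Given values:
  V = 655.4 m^3, S = 573.2 m^2, alpha = 0.552
Formula: RT60 = 0.161 * V / (-S * ln(1 - alpha))
Compute ln(1 - 0.552) = ln(0.448) = -0.802962
Denominator: -573.2 * -0.802962 = 460.2578
Numerator: 0.161 * 655.4 = 105.5194
RT60 = 105.5194 / 460.2578 = 0.229

0.229 s


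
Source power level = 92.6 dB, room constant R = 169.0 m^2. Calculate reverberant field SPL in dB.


Given values:
  Lw = 92.6 dB, R = 169.0 m^2
Formula: SPL = Lw + 10 * log10(4 / R)
Compute 4 / R = 4 / 169.0 = 0.023669
Compute 10 * log10(0.023669) = -16.2582
SPL = 92.6 + (-16.2582) = 76.34

76.34 dB


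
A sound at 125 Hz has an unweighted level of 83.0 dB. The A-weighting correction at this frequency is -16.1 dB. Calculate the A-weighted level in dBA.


Given values:
  SPL = 83.0 dB
  A-weighting at 125 Hz = -16.1 dB
Formula: L_A = SPL + A_weight
L_A = 83.0 + (-16.1)
L_A = 66.9

66.9 dBA


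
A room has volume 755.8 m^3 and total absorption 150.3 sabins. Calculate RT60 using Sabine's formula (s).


Given values:
  V = 755.8 m^3
  A = 150.3 sabins
Formula: RT60 = 0.161 * V / A
Numerator: 0.161 * 755.8 = 121.6838
RT60 = 121.6838 / 150.3 = 0.81

0.81 s


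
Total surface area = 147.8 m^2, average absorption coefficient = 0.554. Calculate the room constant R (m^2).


Given values:
  S = 147.8 m^2, alpha = 0.554
Formula: R = S * alpha / (1 - alpha)
Numerator: 147.8 * 0.554 = 81.8812
Denominator: 1 - 0.554 = 0.446
R = 81.8812 / 0.446 = 183.59

183.59 m^2


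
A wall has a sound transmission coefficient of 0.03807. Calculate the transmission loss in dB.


Given values:
  tau = 0.03807
Formula: TL = 10 * log10(1 / tau)
Compute 1 / tau = 1 / 0.03807 = 26.2674
Compute log10(26.2674) = 1.419417
TL = 10 * 1.419417 = 14.19

14.19 dB


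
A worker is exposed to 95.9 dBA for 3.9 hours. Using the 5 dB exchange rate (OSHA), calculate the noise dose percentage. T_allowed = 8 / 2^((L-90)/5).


Given values:
  L = 95.9 dBA, T = 3.9 hours
Formula: T_allowed = 8 / 2^((L - 90) / 5)
Compute exponent: (95.9 - 90) / 5 = 1.18
Compute 2^(1.18) = 2.265768
T_allowed = 8 / 2.265768 = 3.530812 hours
Dose = (T / T_allowed) * 100
Dose = (3.9 / 3.530812) * 100 = 110.46

110.46 %


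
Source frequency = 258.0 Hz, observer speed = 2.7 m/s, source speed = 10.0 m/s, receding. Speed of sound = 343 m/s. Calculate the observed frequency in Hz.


Given values:
  f_s = 258.0 Hz, v_o = 2.7 m/s, v_s = 10.0 m/s
  Direction: receding
Formula: f_o = f_s * (c - v_o) / (c + v_s)
Numerator: c - v_o = 343 - 2.7 = 340.3
Denominator: c + v_s = 343 + 10.0 = 353.0
f_o = 258.0 * 340.3 / 353.0 = 248.72

248.72 Hz


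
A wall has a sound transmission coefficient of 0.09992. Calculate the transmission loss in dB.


Given values:
  tau = 0.09992
Formula: TL = 10 * log10(1 / tau)
Compute 1 / tau = 1 / 0.09992 = 10.008
Compute log10(10.008) = 1.000347
TL = 10 * 1.000347 = 10.0

10.0 dB


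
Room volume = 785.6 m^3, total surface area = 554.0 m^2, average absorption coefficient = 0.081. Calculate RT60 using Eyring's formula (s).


Given values:
  V = 785.6 m^3, S = 554.0 m^2, alpha = 0.081
Formula: RT60 = 0.161 * V / (-S * ln(1 - alpha))
Compute ln(1 - 0.081) = ln(0.919) = -0.084469
Denominator: -554.0 * -0.084469 = 46.7958
Numerator: 0.161 * 785.6 = 126.4816
RT60 = 126.4816 / 46.7958 = 2.703

2.703 s


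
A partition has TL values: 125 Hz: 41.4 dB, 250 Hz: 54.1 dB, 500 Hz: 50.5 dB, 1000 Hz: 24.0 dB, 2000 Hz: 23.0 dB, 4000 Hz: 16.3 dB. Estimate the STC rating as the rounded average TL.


Given TL values at each frequency:
  125 Hz: 41.4 dB
  250 Hz: 54.1 dB
  500 Hz: 50.5 dB
  1000 Hz: 24.0 dB
  2000 Hz: 23.0 dB
  4000 Hz: 16.3 dB
Formula: STC ~ round(average of TL values)
Sum = 41.4 + 54.1 + 50.5 + 24.0 + 23.0 + 16.3 = 209.3
Average = 209.3 / 6 = 34.88
Rounded: 35

35


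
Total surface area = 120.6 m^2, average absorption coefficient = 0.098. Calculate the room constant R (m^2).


Given values:
  S = 120.6 m^2, alpha = 0.098
Formula: R = S * alpha / (1 - alpha)
Numerator: 120.6 * 0.098 = 11.8188
Denominator: 1 - 0.098 = 0.902
R = 11.8188 / 0.902 = 13.1

13.1 m^2


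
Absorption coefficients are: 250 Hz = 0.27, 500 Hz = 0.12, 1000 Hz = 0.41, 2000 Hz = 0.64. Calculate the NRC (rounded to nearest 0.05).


Given values:
  a_250 = 0.27, a_500 = 0.12
  a_1000 = 0.41, a_2000 = 0.64
Formula: NRC = (a250 + a500 + a1000 + a2000) / 4
Sum = 0.27 + 0.12 + 0.41 + 0.64 = 1.44
NRC = 1.44 / 4 = 0.36
Rounded to nearest 0.05: 0.35

0.35


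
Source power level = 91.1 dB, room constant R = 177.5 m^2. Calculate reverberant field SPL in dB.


Given values:
  Lw = 91.1 dB, R = 177.5 m^2
Formula: SPL = Lw + 10 * log10(4 / R)
Compute 4 / R = 4 / 177.5 = 0.022535
Compute 10 * log10(0.022535) = -16.4714
SPL = 91.1 + (-16.4714) = 74.63

74.63 dB


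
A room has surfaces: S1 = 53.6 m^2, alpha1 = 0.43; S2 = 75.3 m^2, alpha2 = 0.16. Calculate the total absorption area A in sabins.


Given surfaces:
  Surface 1: 53.6 * 0.43 = 23.048
  Surface 2: 75.3 * 0.16 = 12.048
Formula: A = sum(Si * alpha_i)
A = 23.048 + 12.048
A = 35.1

35.1 sabins


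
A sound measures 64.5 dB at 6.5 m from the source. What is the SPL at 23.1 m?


Given values:
  SPL1 = 64.5 dB, r1 = 6.5 m, r2 = 23.1 m
Formula: SPL2 = SPL1 - 20 * log10(r2 / r1)
Compute ratio: r2 / r1 = 23.1 / 6.5 = 3.5538
Compute log10: log10(3.5538) = 0.550693
Compute drop: 20 * 0.550693 = 11.0139
SPL2 = 64.5 - 11.0139 = 53.49

53.49 dB


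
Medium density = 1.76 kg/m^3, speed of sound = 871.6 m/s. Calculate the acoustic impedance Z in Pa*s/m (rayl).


Given values:
  rho = 1.76 kg/m^3
  c = 871.6 m/s
Formula: Z = rho * c
Z = 1.76 * 871.6
Z = 1534.02

1534.02 rayl


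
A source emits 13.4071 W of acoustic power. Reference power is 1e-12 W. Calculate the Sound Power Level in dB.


Given values:
  W = 13.4071 W
  W_ref = 1e-12 W
Formula: SWL = 10 * log10(W / W_ref)
Compute ratio: W / W_ref = 13407100000000
Compute log10: log10(13407100000000) = 13.127335
Multiply: SWL = 10 * 13.127335 = 131.27

131.27 dB


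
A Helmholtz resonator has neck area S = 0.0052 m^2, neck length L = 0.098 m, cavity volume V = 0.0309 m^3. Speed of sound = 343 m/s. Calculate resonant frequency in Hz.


Given values:
  S = 0.0052 m^2, L = 0.098 m, V = 0.0309 m^3, c = 343 m/s
Formula: f = (c / (2*pi)) * sqrt(S / (V * L))
Compute V * L = 0.0309 * 0.098 = 0.0030282
Compute S / (V * L) = 0.0052 / 0.0030282 = 1.7172
Compute sqrt(1.7172) = 1.31042
Compute c / (2*pi) = 343 / 6.283185 = 54.590148
f = 54.590148 * 1.31042 = 71.54

71.54 Hz


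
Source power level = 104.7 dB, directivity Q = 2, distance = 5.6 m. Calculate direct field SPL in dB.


Given values:
  Lw = 104.7 dB, Q = 2, r = 5.6 m
Formula: SPL = Lw + 10 * log10(Q / (4 * pi * r^2))
Compute 4 * pi * r^2 = 4 * pi * 5.6^2 = 394.0814
Compute Q / denom = 2 / 394.0814 = 0.00507509
Compute 10 * log10(0.00507509) = -22.9456
SPL = 104.7 + (-22.9456) = 81.75

81.75 dB


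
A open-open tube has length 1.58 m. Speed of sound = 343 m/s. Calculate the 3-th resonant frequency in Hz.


Given values:
  Tube type: open-open, L = 1.58 m, c = 343 m/s, n = 3
Formula: f_n = n * c / (2 * L)
Compute 2 * L = 2 * 1.58 = 3.16
f = 3 * 343 / 3.16
f = 325.63

325.63 Hz


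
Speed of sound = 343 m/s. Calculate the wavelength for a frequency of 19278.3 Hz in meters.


Given values:
  c = 343 m/s, f = 19278.3 Hz
Formula: lambda = c / f
lambda = 343 / 19278.3
lambda = 0.0178

0.0178 m


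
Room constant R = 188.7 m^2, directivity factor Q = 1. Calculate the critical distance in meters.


Given values:
  R = 188.7 m^2, Q = 1
Formula: d_c = 0.141 * sqrt(Q * R)
Compute Q * R = 1 * 188.7 = 188.7
Compute sqrt(188.7) = 13.7368
d_c = 0.141 * 13.7368 = 1.937

1.937 m


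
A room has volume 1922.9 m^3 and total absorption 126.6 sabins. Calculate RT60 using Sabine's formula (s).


Given values:
  V = 1922.9 m^3
  A = 126.6 sabins
Formula: RT60 = 0.161 * V / A
Numerator: 0.161 * 1922.9 = 309.5869
RT60 = 309.5869 / 126.6 = 2.445

2.445 s


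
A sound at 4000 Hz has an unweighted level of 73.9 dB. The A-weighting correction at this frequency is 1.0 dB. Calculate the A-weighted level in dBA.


Given values:
  SPL = 73.9 dB
  A-weighting at 4000 Hz = 1.0 dB
Formula: L_A = SPL + A_weight
L_A = 73.9 + (1.0)
L_A = 74.9

74.9 dBA


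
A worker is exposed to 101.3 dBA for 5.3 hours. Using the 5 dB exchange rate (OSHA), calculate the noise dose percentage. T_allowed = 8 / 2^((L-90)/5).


Given values:
  L = 101.3 dBA, T = 5.3 hours
Formula: T_allowed = 8 / 2^((L - 90) / 5)
Compute exponent: (101.3 - 90) / 5 = 2.26
Compute 2^(2.26) = 4.789915
T_allowed = 8 / 4.789915 = 1.670176 hours
Dose = (T / T_allowed) * 100
Dose = (5.3 / 1.670176) * 100 = 317.33

317.33 %


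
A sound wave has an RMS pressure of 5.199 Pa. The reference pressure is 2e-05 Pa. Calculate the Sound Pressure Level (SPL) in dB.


Given values:
  p = 5.199 Pa
  p_ref = 2e-05 Pa
Formula: SPL = 20 * log10(p / p_ref)
Compute ratio: p / p_ref = 5.199 / 2e-05 = 259950
Compute log10: log10(259950) = 5.41489
Multiply: SPL = 20 * 5.41489 = 108.3

108.3 dB


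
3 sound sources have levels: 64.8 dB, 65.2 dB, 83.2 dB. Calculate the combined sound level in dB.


Formula: L_total = 10 * log10( sum(10^(Li/10)) )
  Source 1: 10^(64.8/10) = 3019951.7204
  Source 2: 10^(65.2/10) = 3311311.2148
  Source 3: 10^(83.2/10) = 208929613.0854
Sum of linear values = 215260876.0206
L_total = 10 * log10(215260876.0206) = 83.33

83.33 dB


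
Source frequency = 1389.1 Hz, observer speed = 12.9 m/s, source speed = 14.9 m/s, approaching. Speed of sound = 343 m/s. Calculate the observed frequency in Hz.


Given values:
  f_s = 1389.1 Hz, v_o = 12.9 m/s, v_s = 14.9 m/s
  Direction: approaching
Formula: f_o = f_s * (c + v_o) / (c - v_s)
Numerator: c + v_o = 343 + 12.9 = 355.9
Denominator: c - v_s = 343 - 14.9 = 328.1
f_o = 1389.1 * 355.9 / 328.1 = 1506.8

1506.8 Hz


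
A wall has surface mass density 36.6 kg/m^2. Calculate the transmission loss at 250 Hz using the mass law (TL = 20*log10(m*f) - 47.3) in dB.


Given values:
  m = 36.6 kg/m^2, f = 250 Hz
Formula: TL = 20 * log10(m * f) - 47.3
Compute m * f = 36.6 * 250 = 9150.0
Compute log10(9150.0) = 3.961421
Compute 20 * 3.961421 = 79.2284
TL = 79.2284 - 47.3 = 31.93

31.93 dB


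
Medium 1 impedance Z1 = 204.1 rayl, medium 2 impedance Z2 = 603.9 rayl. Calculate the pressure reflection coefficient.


Given values:
  Z1 = 204.1 rayl, Z2 = 603.9 rayl
Formula: R = (Z2 - Z1) / (Z2 + Z1)
Numerator: Z2 - Z1 = 603.9 - 204.1 = 399.8
Denominator: Z2 + Z1 = 603.9 + 204.1 = 808.0
R = 399.8 / 808.0 = 0.4948

0.4948


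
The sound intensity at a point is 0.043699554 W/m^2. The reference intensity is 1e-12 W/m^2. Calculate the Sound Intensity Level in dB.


Given values:
  I = 0.043699554 W/m^2
  I_ref = 1e-12 W/m^2
Formula: SIL = 10 * log10(I / I_ref)
Compute ratio: I / I_ref = 43699554000
Compute log10: log10(43699554000) = 10.640477
Multiply: SIL = 10 * 10.640477 = 106.4

106.4 dB


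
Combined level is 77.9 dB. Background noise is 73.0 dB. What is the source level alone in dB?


Given values:
  L_total = 77.9 dB, L_bg = 73.0 dB
Formula: L_source = 10 * log10(10^(L_total/10) - 10^(L_bg/10))
Convert to linear:
  10^(77.9/10) = 61659500.1861
  10^(73.0/10) = 19952623.1497
Difference: 61659500.1861 - 19952623.1497 = 41706877.0364
L_source = 10 * log10(41706877.0364) = 76.2

76.2 dB


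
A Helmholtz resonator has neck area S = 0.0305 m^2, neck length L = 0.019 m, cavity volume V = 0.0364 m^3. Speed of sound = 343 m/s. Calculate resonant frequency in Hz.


Given values:
  S = 0.0305 m^2, L = 0.019 m, V = 0.0364 m^3, c = 343 m/s
Formula: f = (c / (2*pi)) * sqrt(S / (V * L))
Compute V * L = 0.0364 * 0.019 = 0.0006916
Compute S / (V * L) = 0.0305 / 0.0006916 = 44.1006
Compute sqrt(44.1006) = 6.640828
Compute c / (2*pi) = 343 / 6.283185 = 54.590148
f = 54.590148 * 6.640828 = 362.52

362.52 Hz


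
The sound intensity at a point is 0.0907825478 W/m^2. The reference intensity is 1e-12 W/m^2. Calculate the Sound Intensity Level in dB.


Given values:
  I = 0.0907825478 W/m^2
  I_ref = 1e-12 W/m^2
Formula: SIL = 10 * log10(I / I_ref)
Compute ratio: I / I_ref = 90782547800
Compute log10: log10(90782547800) = 10.958002
Multiply: SIL = 10 * 10.958002 = 109.58

109.58 dB


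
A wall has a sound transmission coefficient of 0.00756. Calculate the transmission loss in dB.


Given values:
  tau = 0.00756
Formula: TL = 10 * log10(1 / tau)
Compute 1 / tau = 1 / 0.00756 = 132.2751
Compute log10(132.2751) = 2.121478
TL = 10 * 2.121478 = 21.21

21.21 dB


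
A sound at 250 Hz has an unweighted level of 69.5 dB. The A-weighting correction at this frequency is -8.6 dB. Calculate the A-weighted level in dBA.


Given values:
  SPL = 69.5 dB
  A-weighting at 250 Hz = -8.6 dB
Formula: L_A = SPL + A_weight
L_A = 69.5 + (-8.6)
L_A = 60.9

60.9 dBA


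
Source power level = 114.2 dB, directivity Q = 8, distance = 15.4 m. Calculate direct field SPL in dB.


Given values:
  Lw = 114.2 dB, Q = 8, r = 15.4 m
Formula: SPL = Lw + 10 * log10(Q / (4 * pi * r^2))
Compute 4 * pi * r^2 = 4 * pi * 15.4^2 = 2980.2405
Compute Q / denom = 8 / 2980.2405 = 0.00268435
Compute 10 * log10(0.00268435) = -25.7116
SPL = 114.2 + (-25.7116) = 88.49

88.49 dB


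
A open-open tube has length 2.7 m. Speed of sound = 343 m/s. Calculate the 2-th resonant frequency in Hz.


Given values:
  Tube type: open-open, L = 2.7 m, c = 343 m/s, n = 2
Formula: f_n = n * c / (2 * L)
Compute 2 * L = 2 * 2.7 = 5.4
f = 2 * 343 / 5.4
f = 127.04

127.04 Hz


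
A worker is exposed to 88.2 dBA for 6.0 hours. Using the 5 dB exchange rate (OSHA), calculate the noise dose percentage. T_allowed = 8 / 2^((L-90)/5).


Given values:
  L = 88.2 dBA, T = 6.0 hours
Formula: T_allowed = 8 / 2^((L - 90) / 5)
Compute exponent: (88.2 - 90) / 5 = -0.36
Compute 2^(-0.36) = 0.779165
T_allowed = 8 / 0.779165 = 10.267402 hours
Dose = (T / T_allowed) * 100
Dose = (6.0 / 10.267402) * 100 = 58.44

58.44 %


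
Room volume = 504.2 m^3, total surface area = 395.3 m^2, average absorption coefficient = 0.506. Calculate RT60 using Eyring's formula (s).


Given values:
  V = 504.2 m^3, S = 395.3 m^2, alpha = 0.506
Formula: RT60 = 0.161 * V / (-S * ln(1 - alpha))
Compute ln(1 - 0.506) = ln(0.494) = -0.70522
Denominator: -395.3 * -0.70522 = 278.7735
Numerator: 0.161 * 504.2 = 81.1762
RT60 = 81.1762 / 278.7735 = 0.291

0.291 s


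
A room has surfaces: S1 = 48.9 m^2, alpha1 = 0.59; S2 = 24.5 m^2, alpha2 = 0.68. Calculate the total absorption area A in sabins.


Given surfaces:
  Surface 1: 48.9 * 0.59 = 28.851
  Surface 2: 24.5 * 0.68 = 16.66
Formula: A = sum(Si * alpha_i)
A = 28.851 + 16.66
A = 45.51

45.51 sabins


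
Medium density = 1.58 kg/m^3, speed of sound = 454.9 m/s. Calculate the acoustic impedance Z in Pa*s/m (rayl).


Given values:
  rho = 1.58 kg/m^3
  c = 454.9 m/s
Formula: Z = rho * c
Z = 1.58 * 454.9
Z = 718.74

718.74 rayl


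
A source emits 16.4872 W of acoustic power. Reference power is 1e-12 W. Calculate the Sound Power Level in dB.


Given values:
  W = 16.4872 W
  W_ref = 1e-12 W
Formula: SWL = 10 * log10(W / W_ref)
Compute ratio: W / W_ref = 16487200000000
Compute log10: log10(16487200000000) = 13.217147
Multiply: SWL = 10 * 13.217147 = 132.17

132.17 dB


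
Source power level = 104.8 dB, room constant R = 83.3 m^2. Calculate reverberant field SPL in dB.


Given values:
  Lw = 104.8 dB, R = 83.3 m^2
Formula: SPL = Lw + 10 * log10(4 / R)
Compute 4 / R = 4 / 83.3 = 0.048019
Compute 10 * log10(0.048019) = -13.1859
SPL = 104.8 + (-13.1859) = 91.61

91.61 dB


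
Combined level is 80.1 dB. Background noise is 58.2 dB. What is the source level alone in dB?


Given values:
  L_total = 80.1 dB, L_bg = 58.2 dB
Formula: L_source = 10 * log10(10^(L_total/10) - 10^(L_bg/10))
Convert to linear:
  10^(80.1/10) = 102329299.2281
  10^(58.2/10) = 660693.448
Difference: 102329299.2281 - 660693.448 = 101668605.7801
L_source = 10 * log10(101668605.7801) = 80.07

80.07 dB
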